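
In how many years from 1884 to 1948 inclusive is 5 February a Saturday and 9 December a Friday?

6

Check each year's weekday for 5 February and 9 December:
  1884: Tue/Tue  1885: Thu/Wed  1886: Fri/Thu  1887: Sat/Fri ✓  1888: Sun/Sun  1889: Tue/Mon  1890: Wed/Tue  1891: Thu/Wed  1892: Fri/Fri  1893: Sun/Sat  1894: Mon/Sun  1895: Tue/Mon  1896: Wed/Wed  1897: Fri/Thu  …(37 more)…  1935: Tue/Mon  1936: Wed/Wed  1937: Fri/Thu  1938: Sat/Fri ✓  1939: Sun/Sat  1940: Mon/Mon  1941: Wed/Tue  1942: Thu/Wed  1943: Fri/Thu  1944: Sat/Sat  1945: Mon/Sun  1946: Tue/Mon  1947: Wed/Tue  1948: Thu/Thu
Both conditions hold in: 1887, 1898, 1910, 1921, 1927, 1938 — 6.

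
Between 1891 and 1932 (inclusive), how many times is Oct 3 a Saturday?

Track Oct 3's weekday year by year (advancing +1, or +2 across a Feb 29):
  1891: Sat ✓  1892: Mon (+2)  1893: Tue (+1)  1894: Wed (+1)  1895: Thu (+1)
  1896: Sat (+2) ✓  1897: Sun (+1)  1898: Mon (+1)  1899: Tue (+1)  1900: Wed (+1)
  1901: Thu (+1)  1902: Fri (+1)  1903: Sat (+1) ✓  1904: Mon (+2)  … (14 more years) …
  1919: Fri (+1)  1920: Sun (+2)  1921: Mon (+1)  1922: Tue (+1)  1923: Wed (+1)
  1924: Fri (+2)  1925: Sat (+1) ✓  1926: Sun (+1)  1927: Mon (+1)  1928: Wed (+2)
  1929: Thu (+1)  1930: Fri (+1)  1931: Sat (+1) ✓  1932: Mon (+2)
Saturday years: 1891, 1896, 1903, 1908, 1914, 1925, 1931 — 7 in total.

7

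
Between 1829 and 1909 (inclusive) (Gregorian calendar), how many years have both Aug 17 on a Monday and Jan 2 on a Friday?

9

Check each year's weekday for Aug 17 and Jan 2:
  1829: Mon/Fri ✓  1830: Tue/Sat  1831: Wed/Sun  1832: Fri/Mon  1833: Sat/Wed  1834: Sun/Thu  1835: Mon/Fri ✓  1836: Wed/Sat  1837: Thu/Mon  1838: Fri/Tue  1839: Sat/Wed  1840: Mon/Thu  1841: Tue/Sat  1842: Wed/Sun  …(53 more)…  1896: Mon/Thu  1897: Tue/Sat  1898: Wed/Sun  1899: Thu/Mon  1900: Fri/Tue  1901: Sat/Wed  1902: Sun/Thu  1903: Mon/Fri ✓  1904: Wed/Sat  1905: Thu/Mon  1906: Fri/Tue  1907: Sat/Wed  1908: Mon/Thu  1909: Tue/Sat
Both conditions hold in: 1829, 1835, 1846, 1857, 1863, 1874, 1885, 1891, 1903 — 9.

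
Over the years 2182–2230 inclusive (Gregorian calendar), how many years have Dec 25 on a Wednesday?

Track Dec 25's weekday year by year (advancing +1, or +2 across a Feb 29):
  2182: Wed ✓  2183: Thu (+1)  2184: Sat (+2)  2185: Sun (+1)  2186: Mon (+1)
  2187: Tue (+1)  2188: Thu (+2)  2189: Fri (+1)  2190: Sat (+1)  2191: Sun (+1)
  2192: Tue (+2)  2193: Wed (+1) ✓  2194: Thu (+1)  2195: Fri (+1)  … (21 more years) …
  2217: Thu (+1)  2218: Fri (+1)  2219: Sat (+1)  2220: Mon (+2)  2221: Tue (+1)
  2222: Wed (+1) ✓  2223: Thu (+1)  2224: Sat (+2)  2225: Sun (+1)  2226: Mon (+1)
  2227: Tue (+1)  2228: Thu (+2)  2229: Fri (+1)  2230: Sat (+1)
Wednesday years: 2182, 2193, 2199, 2205, 2211, 2216, 2222 — 7 in total.

7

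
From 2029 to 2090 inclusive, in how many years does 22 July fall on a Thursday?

Track 22 July's weekday year by year (advancing +1, or +2 across a Feb 29):
  2029: Sun  2030: Mon (+1)  2031: Tue (+1)  2032: Thu (+2) ✓  2033: Fri (+1)
  2034: Sat (+1)  2035: Sun (+1)  2036: Tue (+2)  2037: Wed (+1)  2038: Thu (+1) ✓
  2039: Fri (+1)  2040: Sun (+2)  2041: Mon (+1)  2042: Tue (+1)  … (34 more years) …
  2077: Thu (+1) ✓  2078: Fri (+1)  2079: Sat (+1)  2080: Mon (+2)  2081: Tue (+1)
  2082: Wed (+1)  2083: Thu (+1) ✓  2084: Sat (+2)  2085: Sun (+1)  2086: Mon (+1)
  2087: Tue (+1)  2088: Thu (+2) ✓  2089: Fri (+1)  2090: Sat (+1)
Thursday years: 2032, 2038, 2049, 2055, 2060, 2066, 2077, 2083, 2088 — 9 in total.

9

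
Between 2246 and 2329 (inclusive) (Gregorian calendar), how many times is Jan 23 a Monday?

12

Track Jan 23's weekday year by year (advancing +1, or +2 across a Feb 29):
  2246: Fri  2247: Sat (+1)  2248: Sun (+1)  2249: Tue (+2)  2250: Wed (+1)
  2251: Thu (+1)  2252: Fri (+1)  2253: Sun (+2)  2254: Mon (+1) ✓  2255: Tue (+1)
  2256: Wed (+1)  2257: Fri (+2)  2258: Sat (+1)  2259: Sun (+1)  … (56 more years) …
  2316: Sun (+1)  2317: Tue (+2)  2318: Wed (+1)  2319: Thu (+1)  2320: Fri (+1)
  2321: Sun (+2)  2322: Mon (+1) ✓  2323: Tue (+1)  2324: Wed (+1)  2325: Fri (+2)
  2326: Sat (+1)  2327: Sun (+1)  2328: Mon (+1) ✓  2329: Wed (+2)
Monday years: 2254, 2260, 2265, 2271, 2282, 2288, 2293, 2299, 2305, 2311, 2322, 2328 — 12 in total.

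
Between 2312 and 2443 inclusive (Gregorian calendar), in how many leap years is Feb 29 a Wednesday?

Leap years in 2312–2443: 33 of them.
Feb 29 weekday advances by 5 (mod 7) from one leap year to the next four years later (or differs when a century non-leap intervenes).
Leap-day weekdays: 2312:Thu 2316:Tue 2320:Sun 2324:Fri 2328:Wed✓ 2332:Mon 2336:Sat 2340:Thu 2344:Tue 2348:Sun 2352:Fri 2356:Wed✓ 2360:Mon …(7 more)… 2392:Sat 2396:Thu 2400:Tue 2404:Sun 2408:Fri 2412:Wed✓ 2416:Mon 2420:Sat 2424:Thu 2428:Tue 2432:Sun 2436:Fri 2440:Wed✓
Wednesday: 2328, 2356, 2384, 2412, 2440 → 5.

5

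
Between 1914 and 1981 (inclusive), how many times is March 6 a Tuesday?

Track March 6's weekday year by year (advancing +1, or +2 across a Feb 29):
  1914: Fri  1915: Sat (+1)  1916: Mon (+2)  1917: Tue (+1) ✓  1918: Wed (+1)
  1919: Thu (+1)  1920: Sat (+2)  1921: Sun (+1)  1922: Mon (+1)  1923: Tue (+1) ✓
  1924: Thu (+2)  1925: Fri (+1)  1926: Sat (+1)  1927: Sun (+1)  … (40 more years) …
  1968: Wed (+2)  1969: Thu (+1)  1970: Fri (+1)  1971: Sat (+1)  1972: Mon (+2)
  1973: Tue (+1) ✓  1974: Wed (+1)  1975: Thu (+1)  1976: Sat (+2)  1977: Sun (+1)
  1978: Mon (+1)  1979: Tue (+1) ✓  1980: Thu (+2)  1981: Fri (+1)
Tuesday years: 1917, 1923, 1928, 1934, 1945, 1951, 1956, 1962, 1973, 1979 — 10 in total.

10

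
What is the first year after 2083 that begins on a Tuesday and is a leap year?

Jan 1 advances by 2 weekdays after a leap year and by 1 after a common year.
2083: Jan 1 is Friday.
2084: Saturday (leap)
2085: Monday
2086: Tuesday
2087: Wednesday
2088: Thursday (leap)
2089: Saturday
2090: Sunday
2091: Monday
2092: Tuesday (leap)
2092 begins on a Tuesday and is a leap year.

2092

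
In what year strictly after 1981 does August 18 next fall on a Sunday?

From one year to the next, a fixed date's weekday advances by 1, or by 2 when a Feb 29 lies between the two dates.
1981: August 18 is Tuesday.
1982: Wednesday (+1)
1983: Thursday (+1)
1984: Saturday (+2)
1985: Sunday (+1)
August 18 falls on a Sunday in 1985.

1985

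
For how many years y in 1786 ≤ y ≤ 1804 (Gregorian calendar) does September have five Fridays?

5

September has 30 days; it has five Fridays when Friday falls among the first (month-length − 28) days — i.e. when September 1 is one of Friday/Thursday.
September 1 by year: 1786:Fri✓ 1787:Sat 1788:Mon 1789:Tue 1790:Wed 1791:Thu✓ 1792:Sat 1793:Sun 1794:Mon 1795:Tue 1796:Thu✓ 1797:Fri✓ 1798:Sat 1799:Sun 1800:Mon 1801:Tue 1802:Wed 1803:Thu✓ 1804:Sat
Years with five Fridays: 1786, 1791, 1796, 1797, 1803 → 5.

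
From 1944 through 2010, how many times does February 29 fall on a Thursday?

2

Leap years in 1944–2010: 17 of them.
Feb 29 weekday advances by 5 (mod 7) from one leap year to the next four years later (or differs when a century non-leap intervenes).
Leap-day weekdays: 1944:Tue 1948:Sun 1952:Fri 1956:Wed 1960:Mon 1964:Sat 1968:Thu✓ 1972:Tue 1976:Sun 1980:Fri 1984:Wed 1988:Mon 1992:Sat 1996:Thu✓ 2000:Tue 2004:Sun 2008:Fri
Thursday: 1968, 1996 → 2.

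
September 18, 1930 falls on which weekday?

January 1, 1930 is a Wednesday.
September 18 is day 261 of the year, i.e. 260 days after Jan 1.
260 mod 7 = 1, so advance 1 weekday from Wednesday: Thursday.

Thursday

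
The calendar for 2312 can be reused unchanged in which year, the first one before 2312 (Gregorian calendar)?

2272

Two years share a calendar iff Jan 1 falls on the same weekday and both are leap or both are common. 2312: Jan 1 is Monday, leap year.
2311: Jan 1 Sunday, common
2310: Jan 1 Saturday, common
2309: Jan 1 Friday, common
2308: Jan 1 Wednesday, leap
2307: Jan 1 Tuesday, common
2306: Jan 1 Monday, common
2305: Jan 1 Sunday, common
2304: Jan 1 Friday, leap
2303: Jan 1 Thursday, common
2302: Jan 1 Wednesday, common
2301: Jan 1 Tuesday, common
2300: Jan 1 Monday, common
2299: Jan 1 Sunday, common
2298: Jan 1 Saturday, common
2297: Jan 1 Friday, common
2296: Jan 1 Wednesday, leap
2295: Jan 1 Tuesday, common
2294: Jan 1 Monday, common
2293: Jan 1 Sunday, common
2292: Jan 1 Friday, leap
2291: Jan 1 Thursday, common
2290: Jan 1 Wednesday, common
2289: Jan 1 Tuesday, common
2288: Jan 1 Sunday, leap
2287: Jan 1 Saturday, common
2286: Jan 1 Friday, common
2285: Jan 1 Thursday, common
2284: Jan 1 Tuesday, leap
2283: Jan 1 Monday, common
2282: Jan 1 Sunday, common
2281: Jan 1 Saturday, common
2280: Jan 1 Thursday, leap
2279: Jan 1 Wednesday, common
2278: Jan 1 Tuesday, common
2277: Jan 1 Monday, common
2276: Jan 1 Saturday, leap
2275: Jan 1 Friday, common
2274: Jan 1 Thursday, common
2273: Jan 1 Wednesday, common
2272: Jan 1 Monday, leap
2272 matches on both conditions.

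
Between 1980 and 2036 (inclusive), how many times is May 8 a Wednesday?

Track May 8's weekday year by year (advancing +1, or +2 across a Feb 29):
  1980: Thu  1981: Fri (+1)  1982: Sat (+1)  1983: Sun (+1)  1984: Tue (+2)
  1985: Wed (+1) ✓  1986: Thu (+1)  1987: Fri (+1)  1988: Sun (+2)  1989: Mon (+1)
  1990: Tue (+1)  1991: Wed (+1) ✓  1992: Fri (+2)  1993: Sat (+1)  … (29 more years) …
  2023: Mon (+1)  2024: Wed (+2) ✓  2025: Thu (+1)  2026: Fri (+1)  2027: Sat (+1)
  2028: Mon (+2)  2029: Tue (+1)  2030: Wed (+1) ✓  2031: Thu (+1)  2032: Sat (+2)
  2033: Sun (+1)  2034: Mon (+1)  2035: Tue (+1)  2036: Thu (+2)
Wednesday years: 1985, 1991, 1996, 2002, 2013, 2019, 2024, 2030 — 8 in total.

8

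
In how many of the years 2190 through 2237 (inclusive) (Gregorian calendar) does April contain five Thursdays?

April has 30 days; it has five Thursdays when Thursday falls among the first (month-length − 28) days — i.e. when April 1 is one of Thursday/Wednesday.
April 1 by year: 2190:Thu✓ 2191:Fri 2192:Sun 2193:Mon 2194:Tue 2195:Wed✓ 2196:Fri 2197:Sat 2198:Sun 2199:Mon 2200:Tue 2201:Wed✓ 2202:Thu✓ 2203:Fri 2204:Sun …(18 more)… 2223:Tue 2224:Thu✓ 2225:Fri 2226:Sat 2227:Sun 2228:Tue 2229:Wed✓ 2230:Thu✓ 2231:Fri 2232:Sun 2233:Mon 2234:Tue 2235:Wed✓ 2236:Fri 2237:Sat
Years with five Thursdays: 2190, 2195, 2201, 2202, 2207, 2212, 2213, 2218, 2219, 2224, 2229, 2230, 2235 → 13.

13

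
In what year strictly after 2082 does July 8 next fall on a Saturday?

From one year to the next, a fixed date's weekday advances by 1, or by 2 when a Feb 29 lies between the two dates.
2082: July 8 is Wednesday.
2083: Thursday (+1)
2084: Saturday (+2)
July 8 falls on a Saturday in 2084.

2084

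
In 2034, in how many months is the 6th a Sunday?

1

Check the 6th of each month of 2034: Jan 6: Fri, Feb 6: Mon, Mar 6: Mon, Apr 6: Thu, May 6: Sat, Jun 6: Tue, Jul 6: Thu, Aug 6: Sun, Sep 6: Wed, Oct 6: Fri, Nov 6: Mon, Dec 6: Wed.
Sunday occurs in August — 1 month.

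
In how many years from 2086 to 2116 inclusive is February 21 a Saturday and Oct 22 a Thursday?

4

Check each year's weekday for February 21 and Oct 22:
  2086: Thu/Tue  2087: Fri/Wed  2088: Sat/Fri  2089: Mon/Sat  2090: Tue/Sun  2091: Wed/Mon  2092: Thu/Wed  2093: Sat/Thu ✓  2094: Sun/Fri  2095: Mon/Sat  2096: Tue/Mon  2097: Thu/Tue  2098: Fri/Wed  2099: Sat/Thu ✓  …(3 more)…  2103: Wed/Mon  2104: Thu/Wed  2105: Sat/Thu ✓  2106: Sun/Fri  2107: Mon/Sat  2108: Tue/Mon  2109: Thu/Tue  2110: Fri/Wed  2111: Sat/Thu ✓  2112: Sun/Sat  2113: Tue/Sun  2114: Wed/Mon  2115: Thu/Tue  2116: Fri/Thu
Both conditions hold in: 2093, 2099, 2105, 2111 — 4.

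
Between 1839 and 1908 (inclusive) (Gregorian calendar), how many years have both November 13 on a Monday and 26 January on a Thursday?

Check each year's weekday for November 13 and 26 January:
  1839: Wed/Sat  1840: Fri/Sun  1841: Sat/Tue  1842: Sun/Wed  1843: Mon/Thu ✓  1844: Wed/Fri  1845: Thu/Sun  1846: Fri/Mon  1847: Sat/Tue  1848: Mon/Wed  1849: Tue/Fri  1850: Wed/Sat  1851: Thu/Sun  1852: Sat/Mon  …(42 more)…  1895: Wed/Sat  1896: Fri/Sun  1897: Sat/Tue  1898: Sun/Wed  1899: Mon/Thu ✓  1900: Tue/Fri  1901: Wed/Sat  1902: Thu/Sun  1903: Fri/Mon  1904: Sun/Tue  1905: Mon/Thu ✓  1906: Tue/Fri  1907: Wed/Sat  1908: Fri/Sun
Both conditions hold in: 1843, 1854, 1865, 1871, 1882, 1893, 1899, 1905 — 8.

8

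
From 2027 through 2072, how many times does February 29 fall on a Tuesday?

2

Leap years in 2027–2072: 12 of them.
Feb 29 weekday advances by 5 (mod 7) from one leap year to the next four years later (or differs when a century non-leap intervenes).
Leap-day weekdays: 2028:Tue✓ 2032:Sun 2036:Fri 2040:Wed 2044:Mon 2048:Sat 2052:Thu 2056:Tue✓ 2060:Sun 2064:Fri 2068:Wed 2072:Mon
Tuesday: 2028, 2056 → 2.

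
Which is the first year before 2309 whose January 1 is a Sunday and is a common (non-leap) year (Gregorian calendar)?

2305

Jan 1 advances by 2 weekdays after a leap year and by 1 after a common year.
2309: Jan 1 is Friday.
2308: Wednesday (leap)
2307: Tuesday
2306: Monday
2305: Sunday
2305 begins on a Sunday and is a common year.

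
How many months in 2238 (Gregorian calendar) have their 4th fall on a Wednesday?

Check the 4th of each month of 2238: Jan 4: Thu, Feb 4: Sun, Mar 4: Sun, Apr 4: Wed, May 4: Fri, Jun 4: Mon, Jul 4: Wed, Aug 4: Sat, Sep 4: Tue, Oct 4: Thu, Nov 4: Sun, Dec 4: Tue.
Wednesday occurs in April, July — 2 months.

2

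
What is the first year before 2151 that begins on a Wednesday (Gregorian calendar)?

Jan 1 advances by 2 weekdays after a leap year and by 1 after a common year.
2151: Jan 1 is Friday.
2150: Thursday
2149: Wednesday
2149 begins on a Wednesday

2149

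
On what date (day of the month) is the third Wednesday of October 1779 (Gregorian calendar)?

October 1, 1779 is a Friday, so the first Wednesday is the 6th.
The third Wednesday is 6 + 14 = 20.

20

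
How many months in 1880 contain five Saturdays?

A month of length L has five Saturdays iff its first Saturday is on day ≤ L−28 (so day 1–3 in a 31-day month, 1–2 in a 30-day month, day 1 in a leap February).
Checking each month of 1880: Jan starts Thu (31d) ✓; Feb starts Sun (29d); Mar starts Mon (31d); Apr starts Thu (30d); May starts Sat (31d) ✓; Jun starts Tue (30d); Jul starts Thu (31d) ✓; Aug starts Sun (31d); Sep starts Wed (30d); Oct starts Fri (31d) ✓; Nov starts Mon (30d); Dec starts Wed (31d).
Five-Saturday months: January, May, July, October → 4.

4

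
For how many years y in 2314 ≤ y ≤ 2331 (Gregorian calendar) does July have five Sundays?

7

July has 31 days; it has five Sundays when Sunday falls among the first (month-length − 28) days — i.e. when July 1 is one of Sunday/Saturday/Friday.
July 1 by year: 2314:Wed 2315:Thu 2316:Sat✓ 2317:Sun✓ 2318:Mon 2319:Tue 2320:Thu 2321:Fri✓ 2322:Sat✓ 2323:Sun✓ 2324:Tue 2325:Wed 2326:Thu 2327:Fri✓ 2328:Sun✓ 2329:Mon 2330:Tue 2331:Wed
Years with five Sundays: 2316, 2317, 2321, 2322, 2323, 2327, 2328 → 7.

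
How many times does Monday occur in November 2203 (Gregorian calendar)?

November 2203 has 30 days and begins on Tuesday.
The first Monday is November 7.
Mondays fall on 7, 14, 21, 28 — that's 4.

4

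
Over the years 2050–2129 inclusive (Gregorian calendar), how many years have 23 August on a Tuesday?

12

Track 23 August's weekday year by year (advancing +1, or +2 across a Feb 29):
  2050: Tue ✓  2051: Wed (+1)  2052: Fri (+2)  2053: Sat (+1)  2054: Sun (+1)
  2055: Mon (+1)  2056: Wed (+2)  2057: Thu (+1)  2058: Fri (+1)  2059: Sat (+1)
  2060: Mon (+2)  2061: Tue (+1) ✓  2062: Wed (+1)  2063: Thu (+1)  … (52 more years) …
  2116: Sun (+2)  2117: Mon (+1)  2118: Tue (+1) ✓  2119: Wed (+1)  2120: Fri (+2)
  2121: Sat (+1)  2122: Sun (+1)  2123: Mon (+1)  2124: Wed (+2)  2125: Thu (+1)
  2126: Fri (+1)  2127: Sat (+1)  2128: Mon (+2)  2129: Tue (+1) ✓
Tuesday years: 2050, 2061, 2067, 2072, 2078, 2089, 2095, 2101, 2107, 2112, 2118, 2129 — 12 in total.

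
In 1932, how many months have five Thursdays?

4

A month of length L has five Thursdays iff its first Thursday is on day ≤ L−28 (so day 1–3 in a 31-day month, 1–2 in a 30-day month, day 1 in a leap February).
Checking each month of 1932: Jan starts Fri (31d); Feb starts Mon (29d); Mar starts Tue (31d) ✓; Apr starts Fri (30d); May starts Sun (31d); Jun starts Wed (30d) ✓; Jul starts Fri (31d); Aug starts Mon (31d); Sep starts Thu (30d) ✓; Oct starts Sat (31d); Nov starts Tue (30d); Dec starts Thu (31d) ✓.
Five-Thursday months: March, June, September, December → 4.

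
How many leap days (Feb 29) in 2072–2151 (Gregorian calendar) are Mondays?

3

Leap years in 2072–2151: 19 of them.
Feb 29 weekday advances by 5 (mod 7) from one leap year to the next four years later (or differs when a century non-leap intervenes).
Leap-day weekdays: 2072:Mon✓ 2076:Sat 2080:Thu 2084:Tue 2088:Sun 2092:Fri 2096:Wed 2104:Fri 2108:Wed 2112:Mon✓ 2116:Sat 2120:Thu 2124:Tue 2128:Sun 2132:Fri 2136:Wed 2140:Mon✓ 2144:Sat 2148:Thu
Monday: 2072, 2112, 2140 → 3.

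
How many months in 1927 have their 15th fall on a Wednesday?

1

Check the 15th of each month of 1927: Jan 15: Sat, Feb 15: Tue, Mar 15: Tue, Apr 15: Fri, May 15: Sun, Jun 15: Wed, Jul 15: Fri, Aug 15: Mon, Sep 15: Thu, Oct 15: Sat, Nov 15: Tue, Dec 15: Thu.
Wednesday occurs in June — 1 month.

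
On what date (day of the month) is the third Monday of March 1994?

March 1, 1994 is a Tuesday, so the first Monday is the 7th.
The third Monday is 7 + 14 = 21.

21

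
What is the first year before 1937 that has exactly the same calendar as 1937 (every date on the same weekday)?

1926

Two years share a calendar iff Jan 1 falls on the same weekday and both are leap or both are common. 1937: Jan 1 is Friday, common year.
1936: Jan 1 Wednesday, leap
1935: Jan 1 Tuesday, common
1934: Jan 1 Monday, common
1933: Jan 1 Sunday, common
1932: Jan 1 Friday, leap
1931: Jan 1 Thursday, common
1930: Jan 1 Wednesday, common
1929: Jan 1 Tuesday, common
1928: Jan 1 Sunday, leap
1927: Jan 1 Saturday, common
1926: Jan 1 Friday, common
1926 matches on both conditions.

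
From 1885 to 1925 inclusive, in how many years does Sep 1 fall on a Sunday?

Track Sep 1's weekday year by year (advancing +1, or +2 across a Feb 29):
  1885: Tue  1886: Wed (+1)  1887: Thu (+1)  1888: Sat (+2)  1889: Sun (+1) ✓
  1890: Mon (+1)  1891: Tue (+1)  1892: Thu (+2)  1893: Fri (+1)  1894: Sat (+1)
  1895: Sun (+1) ✓  1896: Tue (+2)  1897: Wed (+1)  1898: Thu (+1)  … (13 more years) …
  1912: Sun (+2) ✓  1913: Mon (+1)  1914: Tue (+1)  1915: Wed (+1)  1916: Fri (+2)
  1917: Sat (+1)  1918: Sun (+1) ✓  1919: Mon (+1)  1920: Wed (+2)  1921: Thu (+1)
  1922: Fri (+1)  1923: Sat (+1)  1924: Mon (+2)  1925: Tue (+1)
Sunday years: 1889, 1895, 1901, 1907, 1912, 1918 — 6 in total.

6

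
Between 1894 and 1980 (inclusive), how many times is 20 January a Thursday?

Track 20 January's weekday year by year (advancing +1, or +2 across a Feb 29):
  1894: Sat  1895: Sun (+1)  1896: Mon (+1)  1897: Wed (+2)  1898: Thu (+1) ✓
  1899: Fri (+1)  1900: Sat (+1)  1901: Sun (+1)  1902: Mon (+1)  1903: Tue (+1)
  1904: Wed (+1)  1905: Fri (+2)  1906: Sat (+1)  1907: Sun (+1)  … (59 more years) …
  1967: Fri (+1)  1968: Sat (+1)  1969: Mon (+2)  1970: Tue (+1)  1971: Wed (+1)
  1972: Thu (+1) ✓  1973: Sat (+2)  1974: Sun (+1)  1975: Mon (+1)  1976: Tue (+1)
  1977: Thu (+2) ✓  1978: Fri (+1)  1979: Sat (+1)  1980: Sun (+1)
Thursday years: 1898, 1910, 1916, 1921, 1927, 1938, 1944, 1949, 1955, 1966, 1972, 1977 — 12 in total.

12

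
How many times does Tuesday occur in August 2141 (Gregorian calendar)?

August 2141 has 31 days and begins on Tuesday.
The first Tuesday is August 1.
Tuesdays fall on 1, 8, 15, 22, 29 — that's 5.

5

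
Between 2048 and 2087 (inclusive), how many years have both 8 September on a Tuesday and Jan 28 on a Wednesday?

Check each year's weekday for 8 September and Jan 28:
  2048: Tue/Tue  2049: Wed/Thu  2050: Thu/Fri  2051: Fri/Sat  2052: Sun/Sun  2053: Mon/Tue  2054: Tue/Wed ✓  2055: Wed/Thu  2056: Fri/Fri  2057: Sat/Sun  2058: Sun/Mon  2059: Mon/Tue  2060: Wed/Wed  2061: Thu/Fri  …(12 more)…  2074: Sat/Sun  2075: Sun/Mon  2076: Tue/Tue  2077: Wed/Thu  2078: Thu/Fri  2079: Fri/Sat  2080: Sun/Sun  2081: Mon/Tue  2082: Tue/Wed ✓  2083: Wed/Thu  2084: Fri/Fri  2085: Sat/Sun  2086: Sun/Mon  2087: Mon/Tue
Both conditions hold in: 2054, 2065, 2071, 2082 — 4.

4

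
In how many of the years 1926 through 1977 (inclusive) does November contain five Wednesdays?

November has 30 days; it has five Wednesdays when Wednesday falls among the first (month-length − 28) days — i.e. when November 1 is one of Wednesday/Tuesday.
November 1 by year: 1926:Mon 1927:Tue✓ 1928:Thu 1929:Fri 1930:Sat 1931:Sun 1932:Tue✓ 1933:Wed✓ 1934:Thu 1935:Fri 1936:Sun 1937:Mon 1938:Tue✓ 1939:Wed✓ 1940:Fri …(22 more)… 1963:Fri 1964:Sun 1965:Mon 1966:Tue✓ 1967:Wed✓ 1968:Fri 1969:Sat 1970:Sun 1971:Mon 1972:Wed✓ 1973:Thu 1974:Fri 1975:Sat 1976:Mon 1977:Tue✓
Years with five Wednesdays: 1927, 1932, 1933, 1938, 1939, 1944, 1949, 1950, 1955, 1960, 1961, 1966, 1967, 1972, 1977 → 15.

15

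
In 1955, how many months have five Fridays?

A month of length L has five Fridays iff its first Friday is on day ≤ L−28 (so day 1–3 in a 31-day month, 1–2 in a 30-day month, day 1 in a leap February).
Checking each month of 1955: Jan starts Sat (31d); Feb starts Tue (28d); Mar starts Tue (31d); Apr starts Fri (30d) ✓; May starts Sun (31d); Jun starts Wed (30d); Jul starts Fri (31d) ✓; Aug starts Mon (31d); Sep starts Thu (30d) ✓; Oct starts Sat (31d); Nov starts Tue (30d); Dec starts Thu (31d) ✓.
Five-Friday months: April, July, September, December → 4.

4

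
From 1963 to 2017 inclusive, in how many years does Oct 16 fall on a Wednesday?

8

Track Oct 16's weekday year by year (advancing +1, or +2 across a Feb 29):
  1963: Wed ✓  1964: Fri (+2)  1965: Sat (+1)  1966: Sun (+1)  1967: Mon (+1)
  1968: Wed (+2) ✓  1969: Thu (+1)  1970: Fri (+1)  1971: Sat (+1)  1972: Mon (+2)
  1973: Tue (+1)  1974: Wed (+1) ✓  1975: Thu (+1)  1976: Sat (+2)  … (27 more years) …
  2004: Sat (+2)  2005: Sun (+1)  2006: Mon (+1)  2007: Tue (+1)  2008: Thu (+2)
  2009: Fri (+1)  2010: Sat (+1)  2011: Sun (+1)  2012: Tue (+2)  2013: Wed (+1) ✓
  2014: Thu (+1)  2015: Fri (+1)  2016: Sun (+2)  2017: Mon (+1)
Wednesday years: 1963, 1968, 1974, 1985, 1991, 1996, 2002, 2013 — 8 in total.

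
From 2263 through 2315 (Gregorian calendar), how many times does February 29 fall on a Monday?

Leap years in 2263–2315: 12 of them.
Feb 29 weekday advances by 5 (mod 7) from one leap year to the next four years later (or differs when a century non-leap intervenes).
Leap-day weekdays: 2264:Mon✓ 2268:Sat 2272:Thu 2276:Tue 2280:Sun 2284:Fri 2288:Wed 2292:Mon✓ 2296:Sat 2304:Mon✓ 2308:Sat 2312:Thu
Monday: 2264, 2292, 2304 → 3.

3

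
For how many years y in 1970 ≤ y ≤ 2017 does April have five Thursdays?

April has 30 days; it has five Thursdays when Thursday falls among the first (month-length − 28) days — i.e. when April 1 is one of Thursday/Wednesday.
April 1 by year: 1970:Wed✓ 1971:Thu✓ 1972:Sat 1973:Sun 1974:Mon 1975:Tue 1976:Thu✓ 1977:Fri 1978:Sat 1979:Sun 1980:Tue 1981:Wed✓ 1982:Thu✓ 1983:Fri 1984:Sun …(18 more)… 2003:Tue 2004:Thu✓ 2005:Fri 2006:Sat 2007:Sun 2008:Tue 2009:Wed✓ 2010:Thu✓ 2011:Fri 2012:Sun 2013:Mon 2014:Tue 2015:Wed✓ 2016:Fri 2017:Sat
Years with five Thursdays: 1970, 1971, 1976, 1981, 1982, 1987, 1992, 1993, 1998, 1999, 2004, 2009, 2010, 2015 → 14.

14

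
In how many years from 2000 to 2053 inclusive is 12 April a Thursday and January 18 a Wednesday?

Check each year's weekday for 12 April and January 18:
  2000: Wed/Tue  2001: Thu/Thu  2002: Fri/Fri  2003: Sat/Sat  2004: Mon/Sun  2005: Tue/Tue  2006: Wed/Wed  2007: Thu/Thu  2008: Sat/Fri  2009: Sun/Sun  2010: Mon/Mon  2011: Tue/Tue  2012: Thu/Wed ✓  2013: Fri/Fri  …(26 more)…  2040: Thu/Wed ✓  2041: Fri/Fri  2042: Sat/Sat  2043: Sun/Sun  2044: Tue/Mon  2045: Wed/Wed  2046: Thu/Thu  2047: Fri/Fri  2048: Sun/Sat  2049: Mon/Mon  2050: Tue/Tue  2051: Wed/Wed  2052: Fri/Thu  2053: Sat/Sat
Both conditions hold in: 2012, 2040 — 2.

2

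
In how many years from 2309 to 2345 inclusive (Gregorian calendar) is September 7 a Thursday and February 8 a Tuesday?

Check each year's weekday for September 7 and February 8:
  2309: Tue/Mon  2310: Wed/Tue  2311: Thu/Wed  2312: Sat/Thu  2313: Sun/Sat  2314: Mon/Sun  2315: Tue/Mon  2316: Thu/Tue ✓  2317: Fri/Thu  2318: Sat/Fri  2319: Sun/Sat  2320: Tue/Sun  2321: Wed/Tue  2322: Thu/Wed  …(9 more)…  2332: Wed/Mon  2333: Thu/Wed  2334: Fri/Thu  2335: Sat/Fri  2336: Mon/Sat  2337: Tue/Mon  2338: Wed/Tue  2339: Thu/Wed  2340: Sat/Thu  2341: Sun/Sat  2342: Mon/Sun  2343: Tue/Mon  2344: Thu/Tue ✓  2345: Fri/Thu
Both conditions hold in: 2316, 2344 — 2.

2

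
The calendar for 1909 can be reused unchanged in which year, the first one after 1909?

Two years share a calendar iff Jan 1 falls on the same weekday and both are leap or both are common. 1909: Jan 1 is Friday, common year.
1910: Jan 1 Saturday, common
1911: Jan 1 Sunday, common
1912: Jan 1 Monday, leap
1913: Jan 1 Wednesday, common
1914: Jan 1 Thursday, common
1915: Jan 1 Friday, common
1915 matches on both conditions.

1915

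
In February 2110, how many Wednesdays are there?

4

February 2110 has 28 days and begins on Saturday.
The first Wednesday is February 5.
Wednesdays fall on 5, 12, 19, 26 — that's 4.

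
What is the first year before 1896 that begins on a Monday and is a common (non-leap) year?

Jan 1 advances by 2 weekdays after a leap year and by 1 after a common year.
1896: Jan 1 is Wednesday (leap).
1895: Tuesday
1894: Monday
1894 begins on a Monday and is a common year.

1894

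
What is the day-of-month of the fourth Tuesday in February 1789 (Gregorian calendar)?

February 1, 1789 is a Sunday, so the first Tuesday is the 3rd.
The fourth Tuesday is 3 + 21 = 24.

24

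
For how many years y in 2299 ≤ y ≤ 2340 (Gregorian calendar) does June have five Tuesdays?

11

June has 30 days; it has five Tuesdays when Tuesday falls among the first (month-length − 28) days — i.e. when June 1 is one of Tuesday/Monday.
June 1 by year: 2299:Thu 2300:Fri 2301:Sat 2302:Sun 2303:Mon✓ 2304:Wed 2305:Thu 2306:Fri 2307:Sat 2308:Mon✓ 2309:Tue✓ 2310:Wed 2311:Thu 2312:Sat 2313:Sun …(12 more)… 2326:Tue✓ 2327:Wed 2328:Fri 2329:Sat 2330:Sun 2331:Mon✓ 2332:Wed 2333:Thu 2334:Fri 2335:Sat 2336:Mon✓ 2337:Tue✓ 2338:Wed 2339:Thu 2340:Sat
Years with five Tuesdays: 2303, 2308, 2309, 2314, 2315, 2320, 2325, 2326, 2331, 2336, 2337 → 11.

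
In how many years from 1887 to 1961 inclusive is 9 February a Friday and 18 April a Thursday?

Check each year's weekday for 9 February and 18 April:
  1887: Wed/Mon  1888: Thu/Wed  1889: Sat/Thu  1890: Sun/Fri  1891: Mon/Sat  1892: Tue/Mon  1893: Thu/Tue  1894: Fri/Wed  1895: Sat/Thu  1896: Sun/Sat  1897: Tue/Sun  1898: Wed/Mon  1899: Thu/Tue  1900: Fri/Wed  …(47 more)…  1948: Mon/Sun  1949: Wed/Mon  1950: Thu/Tue  1951: Fri/Wed  1952: Sat/Fri  1953: Mon/Sat  1954: Tue/Sun  1955: Wed/Mon  1956: Thu/Wed  1957: Sat/Thu  1958: Sun/Fri  1959: Mon/Sat  1960: Tue/Mon  1961: Thu/Tue
Both conditions hold in: 1912, 1940 — 2.

2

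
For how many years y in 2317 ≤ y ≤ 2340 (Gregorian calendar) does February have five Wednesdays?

1

February has 28 days (29 in leap years); it has five Wednesdays when Wednesday falls among the first (month-length − 28) days — i.e. when February 1 is Wednesday in a leap year (never in a common year).
February 1 by year: 2317:Thu 2318:Fri 2319:Sat 2320:Sun 2321:Tue 2322:Wed 2323:Thu 2324:Fri 2325:Sun 2326:Mon 2327:Tue 2328:Wed✓ 2329:Fri 2330:Sat 2331:Sun 2332:Mon 2333:Wed 2334:Thu 2335:Fri 2336:Sat 2337:Mon 2338:Tue 2339:Wed 2340:Thu
Years with five Wednesdays: 2328 → 1.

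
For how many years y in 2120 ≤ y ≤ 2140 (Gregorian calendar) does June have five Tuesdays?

June has 30 days; it has five Tuesdays when Tuesday falls among the first (month-length − 28) days — i.e. when June 1 is one of Tuesday/Monday.
June 1 by year: 2120:Sat 2121:Sun 2122:Mon✓ 2123:Tue✓ 2124:Thu 2125:Fri 2126:Sat 2127:Sun 2128:Tue✓ 2129:Wed 2130:Thu 2131:Fri 2132:Sun 2133:Mon✓ 2134:Tue✓ 2135:Wed 2136:Fri 2137:Sat 2138:Sun 2139:Mon✓ 2140:Wed
Years with five Tuesdays: 2122, 2123, 2128, 2133, 2134, 2139 → 6.

6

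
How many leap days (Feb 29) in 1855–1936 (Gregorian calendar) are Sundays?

2

Leap years in 1855–1936: 20 of them.
Feb 29 weekday advances by 5 (mod 7) from one leap year to the next four years later (or differs when a century non-leap intervenes).
Leap-day weekdays: 1856:Fri 1860:Wed 1864:Mon 1868:Sat 1872:Thu 1876:Tue 1880:Sun✓ 1884:Fri 1888:Wed 1892:Mon 1896:Sat 1904:Mon 1908:Sat 1912:Thu 1916:Tue 1920:Sun✓ 1924:Fri 1928:Wed 1932:Mon 1936:Sat
Sunday: 1880, 1920 → 2.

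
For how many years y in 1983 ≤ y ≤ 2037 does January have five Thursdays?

January has 31 days; it has five Thursdays when Thursday falls among the first (month-length − 28) days — i.e. when January 1 is one of Thursday/Wednesday/Tuesday.
January 1 by year: 1983:Sat 1984:Sun 1985:Tue✓ 1986:Wed✓ 1987:Thu✓ 1988:Fri 1989:Sun 1990:Mon 1991:Tue✓ 1992:Wed✓ 1993:Fri 1994:Sat 1995:Sun 1996:Mon 1997:Wed✓ …(25 more)… 2023:Sun 2024:Mon 2025:Wed✓ 2026:Thu✓ 2027:Fri 2028:Sat 2029:Mon 2030:Tue✓ 2031:Wed✓ 2032:Thu✓ 2033:Sat 2034:Sun 2035:Mon 2036:Tue✓ 2037:Thu✓
Years with five Thursdays: 1985, 1986, 1987, 1991, 1992, 1997, 1998, 2002, 2003, 2004, 2008, 2009, 2013, 2014, 2015, 2019, 2020, 2025, 2026, 2030, 2031, 2032, 2036, 2037 → 24.

24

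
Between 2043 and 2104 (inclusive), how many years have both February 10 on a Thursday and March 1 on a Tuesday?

Check each year's weekday for February 10 and March 1:
  2043: Tue/Sun  2044: Wed/Tue  2045: Fri/Wed  2046: Sat/Thu  2047: Sun/Fri  2048: Mon/Sun  2049: Wed/Mon  2050: Thu/Tue ✓  2051: Fri/Wed  2052: Sat/Fri  2053: Mon/Sat  2054: Tue/Sun  2055: Wed/Mon  2056: Thu/Wed  …(34 more)…  2091: Sat/Thu  2092: Sun/Sat  2093: Tue/Sun  2094: Wed/Mon  2095: Thu/Tue ✓  2096: Fri/Thu  2097: Sun/Fri  2098: Mon/Sat  2099: Tue/Sun  2100: Wed/Mon  2101: Thu/Tue ✓  2102: Fri/Wed  2103: Sat/Thu  2104: Sun/Sat
Both conditions hold in: 2050, 2061, 2067, 2078, 2089, 2095, 2101 — 7.

7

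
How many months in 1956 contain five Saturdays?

A month of length L has five Saturdays iff its first Saturday is on day ≤ L−28 (so day 1–3 in a 31-day month, 1–2 in a 30-day month, day 1 in a leap February).
Checking each month of 1956: Jan starts Sun (31d); Feb starts Wed (29d); Mar starts Thu (31d) ✓; Apr starts Sun (30d); May starts Tue (31d); Jun starts Fri (30d) ✓; Jul starts Sun (31d); Aug starts Wed (31d); Sep starts Sat (30d) ✓; Oct starts Mon (31d); Nov starts Thu (30d); Dec starts Sat (31d) ✓.
Five-Saturday months: March, June, September, December → 4.

4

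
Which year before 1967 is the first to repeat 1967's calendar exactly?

Two years share a calendar iff Jan 1 falls on the same weekday and both are leap or both are common. 1967: Jan 1 is Sunday, common year.
1966: Jan 1 Saturday, common
1965: Jan 1 Friday, common
1964: Jan 1 Wednesday, leap
1963: Jan 1 Tuesday, common
1962: Jan 1 Monday, common
1961: Jan 1 Sunday, common
1961 matches on both conditions.

1961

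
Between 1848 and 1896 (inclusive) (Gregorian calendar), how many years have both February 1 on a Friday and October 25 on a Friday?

6

Check each year's weekday for February 1 and October 25:
  1848: Tue/Wed  1849: Thu/Thu  1850: Fri/Fri ✓  1851: Sat/Sat  1852: Sun/Mon  1853: Tue/Tue  1854: Wed/Wed  1855: Thu/Thu  1856: Fri/Sat  1857: Sun/Sun  1858: Mon/Mon  1859: Tue/Tue  1860: Wed/Thu  1861: Fri/Fri ✓  …(21 more)…  1883: Thu/Thu  1884: Fri/Sat  1885: Sun/Sun  1886: Mon/Mon  1887: Tue/Tue  1888: Wed/Thu  1889: Fri/Fri ✓  1890: Sat/Sat  1891: Sun/Sun  1892: Mon/Tue  1893: Wed/Wed  1894: Thu/Thu  1895: Fri/Fri ✓  1896: Sat/Sun
Both conditions hold in: 1850, 1861, 1867, 1878, 1889, 1895 — 6.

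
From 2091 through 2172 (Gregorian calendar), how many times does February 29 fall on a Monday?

3

Leap years in 2091–2172: 20 of them.
Feb 29 weekday advances by 5 (mod 7) from one leap year to the next four years later (or differs when a century non-leap intervenes).
Leap-day weekdays: 2092:Fri 2096:Wed 2104:Fri 2108:Wed 2112:Mon✓ 2116:Sat 2120:Thu 2124:Tue 2128:Sun 2132:Fri 2136:Wed 2140:Mon✓ 2144:Sat 2148:Thu 2152:Tue 2156:Sun 2160:Fri 2164:Wed 2168:Mon✓ 2172:Sat
Monday: 2112, 2140, 2168 → 3.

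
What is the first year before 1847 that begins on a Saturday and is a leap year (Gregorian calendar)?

1820

Jan 1 advances by 2 weekdays after a leap year and by 1 after a common year.
1847: Jan 1 is Friday.
1846: Thursday
1845: Wednesday
1844: Monday (leap)
1843: Sunday
1842: Saturday
1841: Friday
1840: Wednesday (leap)
1839: Tuesday
1838: Monday
1837: Sunday
1836: Friday (leap)
1835: Thursday
1834: Wednesday
1833: Tuesday
1832: Sunday (leap)
1831: Saturday
1830: Friday
1829: Thursday
1828: Tuesday (leap)
1827: Monday
1826: Sunday
1825: Saturday
1824: Thursday (leap)
1823: Wednesday
1822: Tuesday
1821: Monday
1820: Saturday (leap)
1820 begins on a Saturday and is a leap year.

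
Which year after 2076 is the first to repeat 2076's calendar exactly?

Two years share a calendar iff Jan 1 falls on the same weekday and both are leap or both are common. 2076: Jan 1 is Wednesday, leap year.
2077: Jan 1 Friday, common
2078: Jan 1 Saturday, common
2079: Jan 1 Sunday, common
2080: Jan 1 Monday, leap
2081: Jan 1 Wednesday, common
2082: Jan 1 Thursday, common
2083: Jan 1 Friday, common
2084: Jan 1 Saturday, leap
2085: Jan 1 Monday, common
2086: Jan 1 Tuesday, common
2087: Jan 1 Wednesday, common
2088: Jan 1 Thursday, leap
2089: Jan 1 Saturday, common
2090: Jan 1 Sunday, common
2091: Jan 1 Monday, common
2092: Jan 1 Tuesday, leap
2093: Jan 1 Thursday, common
2094: Jan 1 Friday, common
2095: Jan 1 Saturday, common
2096: Jan 1 Sunday, leap
2097: Jan 1 Tuesday, common
2098: Jan 1 Wednesday, common
2099: Jan 1 Thursday, common
2100: Jan 1 Friday, common
2101: Jan 1 Saturday, common
2102: Jan 1 Sunday, common
2103: Jan 1 Monday, common
2104: Jan 1 Tuesday, leap
2105: Jan 1 Thursday, common
2106: Jan 1 Friday, common
2107: Jan 1 Saturday, common
2108: Jan 1 Sunday, leap
2109: Jan 1 Tuesday, common
2110: Jan 1 Wednesday, common
2111: Jan 1 Thursday, common
2112: Jan 1 Friday, leap
2113: Jan 1 Sunday, common
2114: Jan 1 Monday, common
2115: Jan 1 Tuesday, common
2116: Jan 1 Wednesday, leap
2116 matches on both conditions.

2116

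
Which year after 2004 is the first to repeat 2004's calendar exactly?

2032

Two years share a calendar iff Jan 1 falls on the same weekday and both are leap or both are common. 2004: Jan 1 is Thursday, leap year.
2005: Jan 1 Saturday, common
2006: Jan 1 Sunday, common
2007: Jan 1 Monday, common
2008: Jan 1 Tuesday, leap
2009: Jan 1 Thursday, common
2010: Jan 1 Friday, common
2011: Jan 1 Saturday, common
2012: Jan 1 Sunday, leap
2013: Jan 1 Tuesday, common
2014: Jan 1 Wednesday, common
2015: Jan 1 Thursday, common
2016: Jan 1 Friday, leap
2017: Jan 1 Sunday, common
2018: Jan 1 Monday, common
2019: Jan 1 Tuesday, common
2020: Jan 1 Wednesday, leap
2021: Jan 1 Friday, common
2022: Jan 1 Saturday, common
2023: Jan 1 Sunday, common
2024: Jan 1 Monday, leap
2025: Jan 1 Wednesday, common
2026: Jan 1 Thursday, common
2027: Jan 1 Friday, common
2028: Jan 1 Saturday, leap
2029: Jan 1 Monday, common
2030: Jan 1 Tuesday, common
2031: Jan 1 Wednesday, common
2032: Jan 1 Thursday, leap
2032 matches on both conditions.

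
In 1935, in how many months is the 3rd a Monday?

Check the 3rd of each month of 1935: Jan 3: Thu, Feb 3: Sun, Mar 3: Sun, Apr 3: Wed, May 3: Fri, Jun 3: Mon, Jul 3: Wed, Aug 3: Sat, Sep 3: Tue, Oct 3: Thu, Nov 3: Sun, Dec 3: Tue.
Monday occurs in June — 1 month.

1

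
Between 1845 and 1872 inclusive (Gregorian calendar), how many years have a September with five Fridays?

September has 30 days; it has five Fridays when Friday falls among the first (month-length − 28) days — i.e. when September 1 is one of Friday/Thursday.
September 1 by year: 1845:Mon 1846:Tue 1847:Wed 1848:Fri✓ 1849:Sat 1850:Sun 1851:Mon 1852:Wed 1853:Thu✓ 1854:Fri✓ 1855:Sat 1856:Mon 1857:Tue 1858:Wed 1859:Thu✓ 1860:Sat 1861:Sun 1862:Mon 1863:Tue 1864:Thu✓ 1865:Fri✓ 1866:Sat 1867:Sun 1868:Tue 1869:Wed 1870:Thu✓ 1871:Fri✓ 1872:Sun
Years with five Fridays: 1848, 1853, 1854, 1859, 1864, 1865, 1870, 1871 → 8.

8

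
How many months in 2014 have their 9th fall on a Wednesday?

Check the 9th of each month of 2014: Jan 9: Thu, Feb 9: Sun, Mar 9: Sun, Apr 9: Wed, May 9: Fri, Jun 9: Mon, Jul 9: Wed, Aug 9: Sat, Sep 9: Tue, Oct 9: Thu, Nov 9: Sun, Dec 9: Tue.
Wednesday occurs in April, July — 2 months.

2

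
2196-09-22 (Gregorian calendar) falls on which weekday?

Thursday

January 1, 2196 is a Friday.
September 22 is day 266 of the year, i.e. 265 days after Jan 1.
265 mod 7 = 6, so advance 6 weekdays from Friday: Thursday.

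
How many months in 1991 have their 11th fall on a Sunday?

Check the 11th of each month of 1991: Jan 11: Fri, Feb 11: Mon, Mar 11: Mon, Apr 11: Thu, May 11: Sat, Jun 11: Tue, Jul 11: Thu, Aug 11: Sun, Sep 11: Wed, Oct 11: Fri, Nov 11: Mon, Dec 11: Wed.
Sunday occurs in August — 1 month.

1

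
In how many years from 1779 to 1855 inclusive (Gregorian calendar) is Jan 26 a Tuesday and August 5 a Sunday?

Check each year's weekday for Jan 26 and August 5:
  1779: Tue/Thu  1780: Wed/Sat  1781: Fri/Sun  1782: Sat/Mon  1783: Sun/Tue  1784: Mon/Thu  1785: Wed/Fri  1786: Thu/Sat  1787: Fri/Sun  1788: Sat/Tue  1789: Mon/Wed  1790: Tue/Thu  1791: Wed/Fri  1792: Thu/Sun  …(49 more)…  1842: Wed/Fri  1843: Thu/Sat  1844: Fri/Mon  1845: Sun/Tue  1846: Mon/Wed  1847: Tue/Thu  1848: Wed/Sat  1849: Fri/Sun  1850: Sat/Mon  1851: Sun/Tue  1852: Mon/Thu  1853: Wed/Fri  1854: Thu/Sat  1855: Fri/Sun
Both conditions hold in: no year — 0.

0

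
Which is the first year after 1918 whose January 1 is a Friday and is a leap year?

1932

Jan 1 advances by 2 weekdays after a leap year and by 1 after a common year.
1918: Jan 1 is Tuesday.
1919: Wednesday
1920: Thursday (leap)
1921: Saturday
1922: Sunday
1923: Monday
1924: Tuesday (leap)
1925: Thursday
1926: Friday
1927: Saturday
1928: Sunday (leap)
1929: Tuesday
1930: Wednesday
1931: Thursday
1932: Friday (leap)
1932 begins on a Friday and is a leap year.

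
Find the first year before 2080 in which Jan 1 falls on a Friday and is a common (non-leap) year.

Jan 1 advances by 2 weekdays after a leap year and by 1 after a common year.
2080: Jan 1 is Monday (leap).
2079: Sunday
2078: Saturday
2077: Friday
2077 begins on a Friday and is a common year.

2077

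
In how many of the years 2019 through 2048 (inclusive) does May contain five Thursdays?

13

May has 31 days; it has five Thursdays when Thursday falls among the first (month-length − 28) days — i.e. when May 1 is one of Thursday/Wednesday/Tuesday.
May 1 by year: 2019:Wed✓ 2020:Fri 2021:Sat 2022:Sun 2023:Mon 2024:Wed✓ 2025:Thu✓ 2026:Fri 2027:Sat 2028:Mon 2029:Tue✓ 2030:Wed✓ 2031:Thu✓ 2032:Sat 2033:Sun 2034:Mon 2035:Tue✓ 2036:Thu✓ 2037:Fri 2038:Sat 2039:Sun 2040:Tue✓ 2041:Wed✓ 2042:Thu✓ 2043:Fri 2044:Sun 2045:Mon 2046:Tue✓ 2047:Wed✓ 2048:Fri
Years with five Thursdays: 2019, 2024, 2025, 2029, 2030, 2031, 2035, 2036, 2040, 2041, 2042, 2046, 2047 → 13.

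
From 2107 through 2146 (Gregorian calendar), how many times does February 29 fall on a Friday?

Leap years in 2107–2146: 10 of them.
Feb 29 weekday advances by 5 (mod 7) from one leap year to the next four years later (or differs when a century non-leap intervenes).
Leap-day weekdays: 2108:Wed 2112:Mon 2116:Sat 2120:Thu 2124:Tue 2128:Sun 2132:Fri✓ 2136:Wed 2140:Mon 2144:Sat
Friday: 2132 → 1.

1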